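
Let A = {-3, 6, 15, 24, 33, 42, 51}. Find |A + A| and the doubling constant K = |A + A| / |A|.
K = |A + A| / |A| = 13/7

Enumerate A + A = {a + b : a, b ∈ A}. With |A| = 7, there are |A|^2 = 49 ordered sum pairs; collecting distinct values, A + A = {-6, 3, 12, 21, 30, 39, 48, 57, 66, 75, 84, 93, 102}, so |A + A| = 13. Thus K = 13/7. Here |A + A| = 2|A| − 1 = 13, the minimum possible — so K = 13/7 is minimal, which holds iff A is an arithmetic progression.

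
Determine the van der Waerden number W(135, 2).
W(135, 2) = 135 + 1 = 136

A 2-term AP is any pair of integers, so a monochromatic 2-AP exists iff some colour is used at least twice. With 135 colours, the colouring i ↦ i on {1, ..., 135} uses each colour once, avoiding any monochromatic pair, so W(135, 2) > 135. For {1, ..., 136}, pigeonhole forces two integers of the same colour, which form a monochromatic 2-AP. Hence W(135, 2) = 136.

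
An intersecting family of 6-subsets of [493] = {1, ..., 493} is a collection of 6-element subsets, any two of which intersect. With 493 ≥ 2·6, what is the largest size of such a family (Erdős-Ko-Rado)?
max |F| = C(492, 5) = 235391138808

The Erdős-Ko-Rado theorem states: for n ≥ 2k, an intersecting family of k-subsets of an n-element set has size at most C(n − 1, k − 1), with equality for 'star' families {A ⊆ [n] : |A| = k, i ∈ A} (fix an element i). For n = 493, k = 6: C(492, 5) = 235391138808.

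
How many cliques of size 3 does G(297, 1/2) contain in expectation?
E[# K_3] = C(297, 3) · (1/2)^C(3, 2) = 4322340 / 2^3 = 1080585/2 = 540292.5

For each 3-subset S of vertices (there are C(297, 3) = 4322340 such S), let X_S = 1 if S induces a K_3 (all C(3, 2) = 3 edges present). Then P(X_S = 1) = (1/2)^3 = 1/8. By linearity of expectation, E[# K_3] = C(297, 3) · (1/2)^3 = 4322340 / 8 = 1080585/2 = 540292.5.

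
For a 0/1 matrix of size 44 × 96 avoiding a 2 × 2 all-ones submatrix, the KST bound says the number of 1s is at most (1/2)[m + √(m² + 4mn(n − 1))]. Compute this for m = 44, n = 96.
z(44, 96; 2, 2) ≤ (1/2)[44 + √(44² + 4·44·96·95)] = (1/2)[44 + √1607056] = 655.8486

Kővári–Sós–Turán: let r_1, ..., r_44 be the row sums and z = Σ r_i the total number of 1s. Each pair of columns can share at most one row with both entries 1 (else a 2×2 all-ones block appears), so Σ_i C(r_i, 2) ≤ C(96, 2) = 4560. By convexity Σ_i C(r_i, 2) ≥ 44·C(z/44, 2) = z(z − 44)/(2·44), giving z² − 44z − 44·96·95 ≤ 0 and hence z ≤ (1/2)[44 + √(1936 + 4·401280)] = (1/2)[44 + √1607056] ≈ (1/2)(44 + 1267.6971) = 655.8486.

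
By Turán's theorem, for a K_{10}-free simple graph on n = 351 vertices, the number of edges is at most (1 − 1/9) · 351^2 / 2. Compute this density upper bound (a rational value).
Turán density bound = (8/9) · 351^2/2 = 54756

Turán's theorem: ex(n, K_{r+1}) is achieved by the complete r-partite Turán graph T(n, r) with parts as balanced as possible, and is at most (1 − 1/r) · n^2/2. For r = 9, n = 351: the density bound is (8/9) · 123201/2 = 54756. Since 9 ∣ 351, the Turán graph T(351, 9) has parts of equal size 39, and its edge count e(T(351, 9)) = 54756 attains the density bound exactly.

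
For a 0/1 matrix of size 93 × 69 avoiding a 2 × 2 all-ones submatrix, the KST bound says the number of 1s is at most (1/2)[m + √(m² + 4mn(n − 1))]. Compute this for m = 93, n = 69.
z(93, 69; 2, 2) ≤ (1/2)[93 + √(93² + 4·93·69·68)] = (1/2)[93 + √1754073] = 708.7071

Kővári–Sós–Turán: let r_1, ..., r_93 be the row sums and z = Σ r_i the total number of 1s. Each pair of columns can share at most one row with both entries 1 (else a 2×2 all-ones block appears), so Σ_i C(r_i, 2) ≤ C(69, 2) = 2346. By convexity Σ_i C(r_i, 2) ≥ 93·C(z/93, 2) = z(z − 93)/(2·93), giving z² − 93z − 93·69·68 ≤ 0 and hence z ≤ (1/2)[93 + √(8649 + 4·436356)] = (1/2)[93 + √1754073] ≈ (1/2)(93 + 1324.4142) = 708.7071.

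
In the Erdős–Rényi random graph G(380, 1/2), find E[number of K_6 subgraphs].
E[# K_6] = C(380, 6) · (1/2)^C(6, 2) = 4019227348500 / 2^15 = 1004806837125/8192 ≈ 122657084.609985

For each 6-subset S of vertices (there are C(380, 6) = 4019227348500 such S), let X_S = 1 if S induces a K_6 (all C(6, 2) = 15 edges present). Then P(X_S = 1) = (1/2)^15 = 1/32768. By linearity of expectation, E[# K_6] = C(380, 6) · (1/2)^15 = 4019227348500 / 32768 = 1004806837125/8192 ≈ 122657084.609985.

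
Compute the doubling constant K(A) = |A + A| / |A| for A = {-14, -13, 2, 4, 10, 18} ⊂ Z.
K = |A + A| / |A| = 19/6

Enumerate A + A = {a + b : a, b ∈ A}. With |A| = 6, there are |A|^2 = 36 ordered sum pairs; collecting distinct values, A + A = {-28, -27, -26, -12, -11, -10, -9, -4, -3, 4, 5, 6, 8, 12, 14, 20, 22, 28, 36}, so |A + A| = 19. Thus K = 19/6. For comparison, the minimum possible |A + A| over all 6-element sets is 2·6 − 1 = 11 (so min K = 11/6), attained only by arithmetic progressions.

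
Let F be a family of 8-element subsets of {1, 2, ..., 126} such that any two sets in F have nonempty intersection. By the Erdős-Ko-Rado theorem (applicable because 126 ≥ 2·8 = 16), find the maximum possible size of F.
max |F| = C(125, 7) = 79740633500

Erdős-Ko-Rado (1961): when n ≥ 2k, max |F| = C(n−1, k−1). The bound is attained by the star {A : i ∈ A} for any fixed i ∈ [n]. Here C(126−1, 8−1) = C(125, 7) = 79740633500.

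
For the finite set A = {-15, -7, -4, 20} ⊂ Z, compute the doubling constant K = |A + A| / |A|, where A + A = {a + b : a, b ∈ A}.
K = |A + A| / |A| = 10/4 = 5/2

Enumerate A + A = {a + b : a, b ∈ A}. With |A| = 4, there are |A|^2 = 16 ordered sum pairs; collecting distinct values, A + A = {-30, -22, -19, -14, -11, -8, 5, 13, 16, 40}, so |A + A| = 10. Thus K = 10/4 = 5/2. For comparison, the minimum possible |A + A| over all 4-element sets is 2·4 − 1 = 7 (so min K = 7/4), attained only by arithmetic progressions.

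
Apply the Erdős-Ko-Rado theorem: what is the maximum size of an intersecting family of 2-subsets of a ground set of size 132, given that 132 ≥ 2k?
max |F| = C(131, 1) = 131

The Erdős-Ko-Rado theorem states: for n ≥ 2k, an intersecting family of k-subsets of an n-element set has size at most C(n − 1, k − 1), with equality for 'star' families {A ⊆ [n] : |A| = k, i ∈ A} (fix an element i). For n = 132, k = 2: C(131, 1) = 131.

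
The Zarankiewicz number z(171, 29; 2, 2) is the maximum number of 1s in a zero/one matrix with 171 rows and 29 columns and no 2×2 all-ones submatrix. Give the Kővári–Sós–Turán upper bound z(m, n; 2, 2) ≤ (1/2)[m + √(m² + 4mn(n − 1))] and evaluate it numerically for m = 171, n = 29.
z(171, 29; 2, 2) ≤ (1/2)[171 + √(171² + 4·171·29·28)] = (1/2)[171 + √584649] = 467.8117

Kővári–Sós–Turán: let r_1, ..., r_171 be the row sums and z = Σ r_i the total number of 1s. Each pair of columns can share at most one row with both entries 1 (else a 2×2 all-ones block appears), so Σ_i C(r_i, 2) ≤ C(29, 2) = 406. By convexity Σ_i C(r_i, 2) ≥ 171·C(z/171, 2) = z(z − 171)/(2·171), giving z² − 171z − 171·29·28 ≤ 0 and hence z ≤ (1/2)[171 + √(29241 + 4·138852)] = (1/2)[171 + √584649] ≈ (1/2)(171 + 764.6234) = 467.8117.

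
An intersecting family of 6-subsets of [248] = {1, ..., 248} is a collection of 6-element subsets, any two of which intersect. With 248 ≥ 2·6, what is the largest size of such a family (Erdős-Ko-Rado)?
max |F| = C(247, 5) = 7355513529

The Erdős-Ko-Rado theorem states: for n ≥ 2k, an intersecting family of k-subsets of an n-element set has size at most C(n − 1, k − 1), with equality for 'star' families {A ⊆ [n] : |A| = k, i ∈ A} (fix an element i). For n = 248, k = 6: C(247, 5) = 7355513529.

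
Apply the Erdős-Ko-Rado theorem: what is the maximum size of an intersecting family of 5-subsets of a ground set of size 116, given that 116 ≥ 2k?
max |F| = C(115, 4) = 6913340

Erdős-Ko-Rado (1961): when n ≥ 2k, max |F| = C(n−1, k−1). The bound is attained by the star {A : i ∈ A} for any fixed i ∈ [n]. Here C(116−1, 5−1) = C(115, 4) = 6913340.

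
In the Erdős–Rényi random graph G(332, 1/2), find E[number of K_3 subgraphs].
E[# K_3] = C(332, 3) · (1/2)^C(3, 2) = 6044060 / 2^3 = 1511015/2 = 755507.5

For each 3-subset S of vertices (there are C(332, 3) = 6044060 such S), let X_S = 1 if S induces a K_3 (all C(3, 2) = 3 edges present). Then P(X_S = 1) = (1/2)^3 = 1/8. By linearity of expectation, E[# K_3] = C(332, 3) · (1/2)^3 = 6044060 / 8 = 1511015/2 = 755507.5.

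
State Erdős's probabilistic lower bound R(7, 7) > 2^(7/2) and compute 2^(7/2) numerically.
2^(7/2) = 11.3137; so R(7, 7) > 11.3137

Colour each edge of K_n uniformly at random with red/blue. The expected number of monochromatic K_7 is C(n, 7) · 2 · 2^(−C(7,2)). If C(n, 7) · 2^(1 − C(7,2)) < 1, then with positive probability no monochromatic K_7 exists, so R(7, 7) > n. The standard estimate C(n, 7) ≤ n^7/7! shows this inequality holds whenever n ≤ 2^(7/2) (since 7! · 2^(C(7,2) − 1) > 2^(7^2/2) ≥ n^7). Hence R(7, 7) > 2^(7/2) = 11.3137.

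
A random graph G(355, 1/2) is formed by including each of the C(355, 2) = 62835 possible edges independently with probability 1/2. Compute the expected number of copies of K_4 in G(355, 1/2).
E[# K_4] = C(355, 4) · (1/2)^C(4, 2) = 650635480 / 2^6 = 81329435/8 = 10166179.375

For each 4-subset S of vertices (there are C(355, 4) = 650635480 such S), let X_S = 1 if S induces a K_4 (all C(4, 2) = 6 edges present). Then P(X_S = 1) = (1/2)^6 = 1/64. By linearity of expectation, E[# K_4] = C(355, 4) · (1/2)^6 = 650635480 / 64 = 81329435/8 = 10166179.375.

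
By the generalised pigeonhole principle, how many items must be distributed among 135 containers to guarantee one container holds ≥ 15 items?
n = (15 − 1)·135 + 1 = 1891

By the generalised pigeonhole principle, to guarantee some box contains ≥ r objects we need more than (r − 1) · k objects total. Threshold: n = (r − 1) · k + 1. With r = 15 and k = 135: n = 14 · 135 + 1 = 1890 + 1 = 1891. For n = 1890 = 14 · 135, we can put exactly 14 objects in every box, avoiding 15 in any single one — so 1891 is tight.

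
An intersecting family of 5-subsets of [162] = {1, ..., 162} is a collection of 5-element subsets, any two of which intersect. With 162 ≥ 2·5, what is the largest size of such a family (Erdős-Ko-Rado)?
max |F| = C(161, 4) = 26964280

The Erdős-Ko-Rado theorem states: for n ≥ 2k, an intersecting family of k-subsets of an n-element set has size at most C(n − 1, k − 1), with equality for 'star' families {A ⊆ [n] : |A| = k, i ∈ A} (fix an element i). For n = 162, k = 5: C(161, 4) = 26964280.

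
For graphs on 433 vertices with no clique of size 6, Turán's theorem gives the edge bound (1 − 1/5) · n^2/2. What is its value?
Turán density bound = (4/5) · 433^2/2 = 374978/5 ≈ 74995.6

Turán's theorem: ex(n, K_{r+1}) is achieved by the complete r-partite Turán graph T(n, r) with parts as balanced as possible, and is at most (1 − 1/r) · n^2/2. For r = 5, n = 433: the density bound is (4/5) · 187489/2 = 374978/5 ≈ 74995.6. The integer-valued extremum is e(T(433, 5)) = 74995, which is strictly less than the density bound 374978/5 since 5 ∤ 433 (the parts of T(433, 5) cannot all be equal).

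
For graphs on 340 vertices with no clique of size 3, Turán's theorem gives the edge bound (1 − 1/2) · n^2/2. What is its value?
Turán density bound = (1/2) · 340^2/2 = 28900

Turán's theorem: ex(n, K_{r+1}) is achieved by the complete r-partite Turán graph T(n, r) with parts as balanced as possible, and is at most (1 − 1/r) · n^2/2. For r = 2, n = 340: the density bound is (1/2) · 115600/2 = 28900. Since 2 ∣ 340, the Turán graph T(340, 2) has parts of equal size 170, and its edge count e(T(340, 2)) = 28900 attains the density bound exactly.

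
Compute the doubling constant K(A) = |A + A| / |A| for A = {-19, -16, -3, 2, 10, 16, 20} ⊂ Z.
K = |A + A| / |A| = 26/7

Enumerate A + A = {a + b : a, b ∈ A}. With |A| = 7, there are |A|^2 = 49 ordered sum pairs; collecting distinct values, A + A = {-38, -35, -32, -22, -19, -17, -14, -9, -6, -3, -1, 0, 1, 4, 7, 12, 13, 17, 18, 20, 22, 26, 30, 32, 36, 40}, so |A + A| = 26. Thus K = 26/7. For comparison, the minimum possible |A + A| over all 7-element sets is 2·7 − 1 = 13 (so min K = 13/7), attained only by arithmetic progressions.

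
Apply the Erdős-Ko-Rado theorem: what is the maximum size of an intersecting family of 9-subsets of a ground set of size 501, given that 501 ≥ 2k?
max |F| = C(500, 8) = 91579127515482750

Erdős-Ko-Rado (1961): when n ≥ 2k, max |F| = C(n−1, k−1). The bound is attained by the star {A : i ∈ A} for any fixed i ∈ [n]. Here C(501−1, 9−1) = C(500, 8) = 91579127515482750.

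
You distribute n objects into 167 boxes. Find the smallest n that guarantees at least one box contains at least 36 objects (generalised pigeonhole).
n = (36 − 1)·167 + 1 = 5846

By the generalised pigeonhole principle, to guarantee some box contains ≥ r objects we need more than (r − 1) · k objects total. Threshold: n = (r − 1) · k + 1. With r = 36 and k = 167: n = 35 · 167 + 1 = 5845 + 1 = 5846. For n = 5845 = 35 · 167, we can put exactly 35 objects in every box, avoiding 36 in any single one — so 5846 is tight.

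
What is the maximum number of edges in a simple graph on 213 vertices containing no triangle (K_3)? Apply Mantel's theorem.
ex(213, K_3) = ⌊213^2/4⌋ = 11342

Mantel (1907): a triangle-free graph on n vertices has at most ⌊n^2/4⌋ edges, with equality for the complete bipartite graph K_{⌊n/2⌋, ⌈n/2⌉}. For n = 213: ⌊213^2/4⌋ = ⌊45369/4⌋ = 11342. The extremal graph is K_{106, 107}, which has 106·107 = 11342 edges.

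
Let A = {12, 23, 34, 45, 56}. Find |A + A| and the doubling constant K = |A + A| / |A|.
K = |A + A| / |A| = 9/5

Enumerate A + A = {a + b : a, b ∈ A}. With |A| = 5, there are |A|^2 = 25 ordered sum pairs; collecting distinct values, A + A = {24, 35, 46, 57, 68, 79, 90, 101, 112}, so |A + A| = 9. Thus K = 9/5. Here |A + A| = 2|A| − 1 = 9, the minimum possible — so K = 9/5 is minimal, which holds iff A is an arithmetic progression.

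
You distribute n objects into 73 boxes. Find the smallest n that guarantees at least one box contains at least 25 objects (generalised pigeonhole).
n = (25 − 1)·73 + 1 = 1753

By the generalised pigeonhole principle, to guarantee some box contains ≥ r objects we need more than (r − 1) · k objects total. Threshold: n = (r − 1) · k + 1. With r = 25 and k = 73: n = 24 · 73 + 1 = 1752 + 1 = 1753. For n = 1752 = 24 · 73, we can put exactly 24 objects in every box, avoiding 25 in any single one — so 1753 is tight.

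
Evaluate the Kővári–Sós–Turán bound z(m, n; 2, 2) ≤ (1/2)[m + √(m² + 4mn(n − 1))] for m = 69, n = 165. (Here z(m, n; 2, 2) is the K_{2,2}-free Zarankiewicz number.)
z(69, 165; 2, 2) ≤ (1/2)[69 + √(69² + 4·69·165·164)] = (1/2)[69 + √7473321] = 1401.3688

Kővári–Sós–Turán: let r_1, ..., r_69 be the row sums and z = Σ r_i the total number of 1s. Each pair of columns can share at most one row with both entries 1 (else a 2×2 all-ones block appears), so Σ_i C(r_i, 2) ≤ C(165, 2) = 13530. By convexity Σ_i C(r_i, 2) ≥ 69·C(z/69, 2) = z(z − 69)/(2·69), giving z² − 69z − 69·165·164 ≤ 0 and hence z ≤ (1/2)[69 + √(4761 + 4·1867140)] = (1/2)[69 + √7473321] ≈ (1/2)(69 + 2733.7376) = 1401.3688.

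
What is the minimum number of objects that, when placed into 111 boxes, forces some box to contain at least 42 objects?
n = (42 − 1)·111 + 1 = 4552

By the generalised pigeonhole principle, to guarantee some box contains ≥ r objects we need more than (r − 1) · k objects total. Threshold: n = (r − 1) · k + 1. With r = 42 and k = 111: n = 41 · 111 + 1 = 4551 + 1 = 4552. For n = 4551 = 41 · 111, we can put exactly 41 objects in every box, avoiding 42 in any single one — so 4552 is tight.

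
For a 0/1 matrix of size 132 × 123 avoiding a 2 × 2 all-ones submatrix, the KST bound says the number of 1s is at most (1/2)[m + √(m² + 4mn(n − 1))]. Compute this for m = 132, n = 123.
z(132, 123; 2, 2) ≤ (1/2)[132 + √(132² + 4·132·123·122)] = (1/2)[132 + √7940592] = 1474.9528

Kővári–Sós–Turán: let r_1, ..., r_132 be the row sums and z = Σ r_i the total number of 1s. Each pair of columns can share at most one row with both entries 1 (else a 2×2 all-ones block appears), so Σ_i C(r_i, 2) ≤ C(123, 2) = 7503. By convexity Σ_i C(r_i, 2) ≥ 132·C(z/132, 2) = z(z − 132)/(2·132), giving z² − 132z − 132·123·122 ≤ 0 and hence z ≤ (1/2)[132 + √(17424 + 4·1980792)] = (1/2)[132 + √7940592] ≈ (1/2)(132 + 2817.9056) = 1474.9528.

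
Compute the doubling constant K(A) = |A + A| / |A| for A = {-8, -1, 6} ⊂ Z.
K = |A + A| / |A| = 5/3

Enumerate A + A = {a + b : a, b ∈ A}. With |A| = 3, there are |A|^2 = 9 ordered sum pairs; collecting distinct values, A + A = {-16, -9, -2, 5, 12}, so |A + A| = 5. Thus K = 5/3. Here |A + A| = 2|A| − 1 = 5, the minimum possible — so K = 5/3 is minimal, which holds iff A is an arithmetic progression.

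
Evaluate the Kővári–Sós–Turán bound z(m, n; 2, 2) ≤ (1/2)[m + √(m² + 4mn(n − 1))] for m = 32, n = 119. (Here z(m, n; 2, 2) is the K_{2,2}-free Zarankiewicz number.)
z(32, 119; 2, 2) ≤ (1/2)[32 + √(32² + 4·32·119·118)] = (1/2)[32 + √1798400] = 686.5222

Kővári–Sós–Turán: let r_1, ..., r_32 be the row sums and z = Σ r_i the total number of 1s. Each pair of columns can share at most one row with both entries 1 (else a 2×2 all-ones block appears), so Σ_i C(r_i, 2) ≤ C(119, 2) = 7021. By convexity Σ_i C(r_i, 2) ≥ 32·C(z/32, 2) = z(z − 32)/(2·32), giving z² − 32z − 32·119·118 ≤ 0 and hence z ≤ (1/2)[32 + √(1024 + 4·449344)] = (1/2)[32 + √1798400] ≈ (1/2)(32 + 1341.0444) = 686.5222.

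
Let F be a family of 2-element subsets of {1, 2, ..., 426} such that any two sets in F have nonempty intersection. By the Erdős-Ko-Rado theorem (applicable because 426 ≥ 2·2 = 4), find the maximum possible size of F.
max |F| = C(425, 1) = 425

Erdős-Ko-Rado (1961): when n ≥ 2k, max |F| = C(n−1, k−1). The bound is attained by the star {A : i ∈ A} for any fixed i ∈ [n]. Here C(426−1, 2−1) = C(425, 1) = 425.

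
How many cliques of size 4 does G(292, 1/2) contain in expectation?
E[# K_4] = C(292, 4) · (1/2)^C(4, 2) = 296729305 / 2^6 = 4636395.390625

For each 4-subset S of vertices (there are C(292, 4) = 296729305 such S), let X_S = 1 if S induces a K_4 (all C(4, 2) = 6 edges present). Then P(X_S = 1) = (1/2)^6 = 1/64. By linearity of expectation, E[# K_4] = C(292, 4) · (1/2)^6 = 296729305 / 64 = 4636395.390625.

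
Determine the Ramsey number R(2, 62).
R(2, 62) = 62

R(2, k) = k for all k ≥ 2: in a 2-colouring of K_k, either some edge is red (a red K_2) or all edges are blue (a blue K_k). And K_{61} coloured all-blue has no blue K_62, so R(2, 62) > 61. Hence R(2, 62) = 62.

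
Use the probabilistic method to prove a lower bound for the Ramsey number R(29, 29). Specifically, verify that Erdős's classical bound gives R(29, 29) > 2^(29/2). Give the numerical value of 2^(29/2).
2^(29/2) = 23170.475; so R(29, 29) > 23170.475

Colour each edge of K_n uniformly at random with red/blue. The expected number of monochromatic K_29 is C(n, 29) · 2 · 2^(−C(29,2)). If C(n, 29) · 2^(1 − C(29,2)) < 1, then with positive probability no monochromatic K_29 exists, so R(29, 29) > n. The standard estimate C(n, 29) ≤ n^29/29! shows this inequality holds whenever n ≤ 2^(29/2) (since 29! · 2^(C(29,2) − 1) > 2^(29^2/2) ≥ n^29). Hence R(29, 29) > 2^(29/2) = 23170.475.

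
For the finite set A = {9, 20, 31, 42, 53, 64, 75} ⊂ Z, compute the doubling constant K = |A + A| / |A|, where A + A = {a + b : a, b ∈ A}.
K = |A + A| / |A| = 13/7

Enumerate A + A = {a + b : a, b ∈ A}. With |A| = 7, there are |A|^2 = 49 ordered sum pairs; collecting distinct values, A + A = {18, 29, 40, 51, 62, 73, 84, 95, 106, 117, 128, 139, 150}, so |A + A| = 13. Thus K = 13/7. Here |A + A| = 2|A| − 1 = 13, the minimum possible — so K = 13/7 is minimal, which holds iff A is an arithmetic progression.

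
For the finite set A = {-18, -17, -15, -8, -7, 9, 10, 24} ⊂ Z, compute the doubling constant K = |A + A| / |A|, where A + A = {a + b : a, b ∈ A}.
K = |A + A| / |A| = 33/8

Enumerate A + A = {a + b : a, b ∈ A}. With |A| = 8, there are |A|^2 = 64 ordered sum pairs; collecting distinct values, A + A = {-36, -35, -34, -33, -32, -30, -26, -25, -24, -23, -22, -16, -15, -14, -9, -8, -7, -6, -5, 1, 2, 3, 6, 7, 9, 16, 17, 18, 19, 20, 33, 34, 48}, so |A + A| = 33. Thus K = 33/8. For comparison, the minimum possible |A + A| over all 8-element sets is 2·8 − 1 = 15 (so min K = 15/8), attained only by arithmetic progressions.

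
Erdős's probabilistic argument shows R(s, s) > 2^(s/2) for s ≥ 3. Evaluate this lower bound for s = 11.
2^(11/2) = 45.2548; so R(11, 11) > 45.2548

Colour each edge of K_n uniformly at random with red/blue. The expected number of monochromatic K_11 is C(n, 11) · 2 · 2^(−C(11,2)). If C(n, 11) · 2^(1 − C(11,2)) < 1, then with positive probability no monochromatic K_11 exists, so R(11, 11) > n. The standard estimate C(n, 11) ≤ n^11/11! shows this inequality holds whenever n ≤ 2^(11/2) (since 11! · 2^(C(11,2) − 1) > 2^(11^2/2) ≥ n^11). Hence R(11, 11) > 2^(11/2) = 45.2548.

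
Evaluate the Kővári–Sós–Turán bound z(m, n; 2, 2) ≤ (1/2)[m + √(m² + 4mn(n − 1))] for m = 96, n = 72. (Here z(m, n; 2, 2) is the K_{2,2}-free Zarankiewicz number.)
z(96, 72; 2, 2) ≤ (1/2)[96 + √(96² + 4·96·72·71)] = (1/2)[96 + √1972224] = 750.1795

Kővári–Sós–Turán: let r_1, ..., r_96 be the row sums and z = Σ r_i the total number of 1s. Each pair of columns can share at most one row with both entries 1 (else a 2×2 all-ones block appears), so Σ_i C(r_i, 2) ≤ C(72, 2) = 2556. By convexity Σ_i C(r_i, 2) ≥ 96·C(z/96, 2) = z(z − 96)/(2·96), giving z² − 96z − 96·72·71 ≤ 0 and hence z ≤ (1/2)[96 + √(9216 + 4·490752)] = (1/2)[96 + √1972224] ≈ (1/2)(96 + 1404.3589) = 750.1795.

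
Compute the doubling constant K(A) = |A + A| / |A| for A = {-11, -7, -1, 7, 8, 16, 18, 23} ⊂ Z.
K = |A + A| / |A| = 33/8

Enumerate A + A = {a + b : a, b ∈ A}. With |A| = 8, there are |A|^2 = 64 ordered sum pairs; collecting distinct values, A + A = {-22, -18, -14, -12, -8, -4, -3, -2, 0, 1, 5, 6, 7, 9, 11, 12, 14, 15, 16, 17, 22, 23, 24, 25, 26, 30, 31, 32, 34, 36, 39, 41, 46}, so |A + A| = 33. Thus K = 33/8. For comparison, the minimum possible |A + A| over all 8-element sets is 2·8 − 1 = 15 (so min K = 15/8), attained only by arithmetic progressions.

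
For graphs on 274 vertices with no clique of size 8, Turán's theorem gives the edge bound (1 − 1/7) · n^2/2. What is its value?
Turán density bound = (6/7) · 274^2/2 = 225228/7 ≈ 32175.4286

Turán's theorem: ex(n, K_{r+1}) is achieved by the complete r-partite Turán graph T(n, r) with parts as balanced as possible, and is at most (1 − 1/r) · n^2/2. For r = 7, n = 274: the density bound is (6/7) · 75076/2 = 225228/7 ≈ 32175.4286. The integer-valued extremum is e(T(274, 7)) = 32175, which is strictly less than the density bound 225228/7 since 7 ∤ 274 (the parts of T(274, 7) cannot all be equal).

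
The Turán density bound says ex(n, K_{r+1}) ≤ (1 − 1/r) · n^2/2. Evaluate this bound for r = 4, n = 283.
Turán density bound = (3/4) · 283^2/2 = 240267/8 ≈ 30033.375

Turán's theorem: ex(n, K_{r+1}) is achieved by the complete r-partite Turán graph T(n, r) with parts as balanced as possible, and is at most (1 − 1/r) · n^2/2. For r = 4, n = 283: the density bound is (3/4) · 80089/2 = 240267/8 ≈ 30033.375. The integer-valued extremum is e(T(283, 4)) = 30033, which is strictly less than the density bound 240267/8 since 4 ∤ 283 (the parts of T(283, 4) cannot all be equal).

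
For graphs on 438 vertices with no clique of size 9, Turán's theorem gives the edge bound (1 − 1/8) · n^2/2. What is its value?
Turán density bound = (7/8) · 438^2/2 = 335727/4 ≈ 83931.75

Turán's theorem: ex(n, K_{r+1}) is achieved by the complete r-partite Turán graph T(n, r) with parts as balanced as possible, and is at most (1 − 1/r) · n^2/2. For r = 8, n = 438: the density bound is (7/8) · 191844/2 = 335727/4 ≈ 83931.75. The integer-valued extremum is e(T(438, 8)) = 83931, which is strictly less than the density bound 335727/4 since 8 ∤ 438 (the parts of T(438, 8) cannot all be equal).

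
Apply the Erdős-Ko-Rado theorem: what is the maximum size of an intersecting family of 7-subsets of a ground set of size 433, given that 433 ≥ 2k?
max |F| = C(432, 6) = 8718181624152

The Erdős-Ko-Rado theorem states: for n ≥ 2k, an intersecting family of k-subsets of an n-element set has size at most C(n − 1, k − 1), with equality for 'star' families {A ⊆ [n] : |A| = k, i ∈ A} (fix an element i). For n = 433, k = 7: C(432, 6) = 8718181624152.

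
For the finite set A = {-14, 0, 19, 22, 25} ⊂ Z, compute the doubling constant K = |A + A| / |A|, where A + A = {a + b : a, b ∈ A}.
K = |A + A| / |A| = 14/5

Enumerate A + A = {a + b : a, b ∈ A}. With |A| = 5, there are |A|^2 = 25 ordered sum pairs; collecting distinct values, A + A = {-28, -14, 0, 5, 8, 11, 19, 22, 25, 38, 41, 44, 47, 50}, so |A + A| = 14. Thus K = 14/5. For comparison, the minimum possible |A + A| over all 5-element sets is 2·5 − 1 = 9 (so min K = 9/5), attained only by arithmetic progressions.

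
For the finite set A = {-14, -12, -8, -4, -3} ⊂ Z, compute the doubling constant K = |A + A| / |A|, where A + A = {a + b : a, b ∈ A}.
K = |A + A| / |A| = 14/5

Enumerate A + A = {a + b : a, b ∈ A}. With |A| = 5, there are |A|^2 = 25 ordered sum pairs; collecting distinct values, A + A = {-28, -26, -24, -22, -20, -18, -17, -16, -15, -12, -11, -8, -7, -6}, so |A + A| = 14. Thus K = 14/5. For comparison, the minimum possible |A + A| over all 5-element sets is 2·5 − 1 = 9 (so min K = 9/5), attained only by arithmetic progressions.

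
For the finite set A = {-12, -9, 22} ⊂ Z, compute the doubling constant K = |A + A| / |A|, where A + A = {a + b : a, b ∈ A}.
K = |A + A| / |A| = 6/3 = 2

Enumerate A + A = {a + b : a, b ∈ A}. With |A| = 3, there are |A|^2 = 9 ordered sum pairs; collecting distinct values, A + A = {-24, -21, -18, 10, 13, 44}, so |A + A| = 6. Thus K = 6/3 = 2. For comparison, the minimum possible |A + A| over all 3-element sets is 2·3 − 1 = 5 (so min K = 5/3), attained only by arithmetic progressions.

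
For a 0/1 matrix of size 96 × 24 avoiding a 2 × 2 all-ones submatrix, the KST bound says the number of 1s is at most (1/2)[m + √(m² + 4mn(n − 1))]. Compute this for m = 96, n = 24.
z(96, 24; 2, 2) ≤ (1/2)[96 + √(96² + 4·96·24·23)] = (1/2)[96 + √221184] = 283.151

Kővári–Sós–Turán: let r_1, ..., r_96 be the row sums and z = Σ r_i the total number of 1s. Each pair of columns can share at most one row with both entries 1 (else a 2×2 all-ones block appears), so Σ_i C(r_i, 2) ≤ C(24, 2) = 276. By convexity Σ_i C(r_i, 2) ≥ 96·C(z/96, 2) = z(z − 96)/(2·96), giving z² − 96z − 96·24·23 ≤ 0 and hence z ≤ (1/2)[96 + √(9216 + 4·52992)] = (1/2)[96 + √221184] ≈ (1/2)(96 + 470.302) = 283.151.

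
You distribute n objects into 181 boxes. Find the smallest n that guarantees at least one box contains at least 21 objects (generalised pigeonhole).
n = (21 − 1)·181 + 1 = 3621

By the generalised pigeonhole principle, to guarantee some box contains ≥ r objects we need more than (r − 1) · k objects total. Threshold: n = (r − 1) · k + 1. With r = 21 and k = 181: n = 20 · 181 + 1 = 3620 + 1 = 3621. For n = 3620 = 20 · 181, we can put exactly 20 objects in every box, avoiding 21 in any single one — so 3621 is tight.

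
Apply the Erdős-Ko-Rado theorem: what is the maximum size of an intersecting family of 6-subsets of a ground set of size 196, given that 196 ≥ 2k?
max |F| = C(195, 5) = 2231243664

Erdős-Ko-Rado (1961): when n ≥ 2k, max |F| = C(n−1, k−1). The bound is attained by the star {A : i ∈ A} for any fixed i ∈ [n]. Here C(196−1, 6−1) = C(195, 5) = 2231243664.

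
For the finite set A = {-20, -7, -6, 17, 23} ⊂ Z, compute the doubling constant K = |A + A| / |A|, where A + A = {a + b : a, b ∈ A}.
K = |A + A| / |A| = 15/5 = 3

Enumerate A + A = {a + b : a, b ∈ A}. With |A| = 5, there are |A|^2 = 25 ordered sum pairs; collecting distinct values, A + A = {-40, -27, -26, -14, -13, -12, -3, 3, 10, 11, 16, 17, 34, 40, 46}, so |A + A| = 15. Thus K = 15/5 = 3. For comparison, the minimum possible |A + A| over all 5-element sets is 2·5 − 1 = 9 (so min K = 9/5), attained only by arithmetic progressions.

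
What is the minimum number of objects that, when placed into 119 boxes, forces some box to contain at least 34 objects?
n = (34 − 1)·119 + 1 = 3928

By the generalised pigeonhole principle, to guarantee some box contains ≥ r objects we need more than (r − 1) · k objects total. Threshold: n = (r − 1) · k + 1. With r = 34 and k = 119: n = 33 · 119 + 1 = 3927 + 1 = 3928. For n = 3927 = 33 · 119, we can put exactly 33 objects in every box, avoiding 34 in any single one — so 3928 is tight.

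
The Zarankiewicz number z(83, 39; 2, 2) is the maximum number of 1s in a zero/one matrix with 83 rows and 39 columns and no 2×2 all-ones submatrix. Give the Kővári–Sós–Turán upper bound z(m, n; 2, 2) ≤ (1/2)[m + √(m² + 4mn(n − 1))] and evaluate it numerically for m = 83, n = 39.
z(83, 39; 2, 2) ≤ (1/2)[83 + √(83² + 4·83·39·38)] = (1/2)[83 + √498913] = 394.6689

Kővári–Sós–Turán: let r_1, ..., r_83 be the row sums and z = Σ r_i the total number of 1s. Each pair of columns can share at most one row with both entries 1 (else a 2×2 all-ones block appears), so Σ_i C(r_i, 2) ≤ C(39, 2) = 741. By convexity Σ_i C(r_i, 2) ≥ 83·C(z/83, 2) = z(z − 83)/(2·83), giving z² − 83z − 83·39·38 ≤ 0 and hence z ≤ (1/2)[83 + √(6889 + 4·123006)] = (1/2)[83 + √498913] ≈ (1/2)(83 + 706.3377) = 394.6689.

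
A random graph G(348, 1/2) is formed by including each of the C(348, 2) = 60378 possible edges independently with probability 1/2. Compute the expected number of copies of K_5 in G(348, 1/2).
E[# K_5] = C(348, 5) · (1/2)^C(5, 2) = 41321978664 / 2^10 = 5165247333/128 = 40353494.7890625

For each 5-subset S of vertices (there are C(348, 5) = 41321978664 such S), let X_S = 1 if S induces a K_5 (all C(5, 2) = 10 edges present). Then P(X_S = 1) = (1/2)^10 = 1/1024. By linearity of expectation, E[# K_5] = C(348, 5) · (1/2)^10 = 41321978664 / 1024 = 5165247333/128 = 40353494.7890625.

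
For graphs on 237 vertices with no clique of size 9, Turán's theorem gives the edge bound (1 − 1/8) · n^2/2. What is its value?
Turán density bound = (7/8) · 237^2/2 = 393183/16 ≈ 24573.9375

Turán's theorem: ex(n, K_{r+1}) is achieved by the complete r-partite Turán graph T(n, r) with parts as balanced as possible, and is at most (1 − 1/r) · n^2/2. For r = 8, n = 237: the density bound is (7/8) · 56169/2 = 393183/16 ≈ 24573.9375. The integer-valued extremum is e(T(237, 8)) = 24573, which is strictly less than the density bound 393183/16 since 8 ∤ 237 (the parts of T(237, 8) cannot all be equal).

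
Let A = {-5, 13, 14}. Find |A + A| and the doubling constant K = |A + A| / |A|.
K = |A + A| / |A| = 6/3 = 2

Enumerate A + A = {a + b : a, b ∈ A}. With |A| = 3, there are |A|^2 = 9 ordered sum pairs; collecting distinct values, A + A = {-10, 8, 9, 26, 27, 28}, so |A + A| = 6. Thus K = 6/3 = 2. For comparison, the minimum possible |A + A| over all 3-element sets is 2·3 − 1 = 5 (so min K = 5/3), attained only by arithmetic progressions.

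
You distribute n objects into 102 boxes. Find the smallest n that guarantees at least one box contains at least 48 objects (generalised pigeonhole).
n = (48 − 1)·102 + 1 = 4795

By the generalised pigeonhole principle, to guarantee some box contains ≥ r objects we need more than (r − 1) · k objects total. Threshold: n = (r − 1) · k + 1. With r = 48 and k = 102: n = 47 · 102 + 1 = 4794 + 1 = 4795. For n = 4794 = 47 · 102, we can put exactly 47 objects in every box, avoiding 48 in any single one — so 4795 is tight.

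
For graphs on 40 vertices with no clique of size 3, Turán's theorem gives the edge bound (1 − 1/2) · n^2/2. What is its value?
Turán density bound = (1/2) · 40^2/2 = 400

Turán's theorem: ex(n, K_{r+1}) is achieved by the complete r-partite Turán graph T(n, r) with parts as balanced as possible, and is at most (1 − 1/r) · n^2/2. For r = 2, n = 40: the density bound is (1/2) · 1600/2 = 400. Since 2 ∣ 40, the Turán graph T(40, 2) has parts of equal size 20, and its edge count e(T(40, 2)) = 400 attains the density bound exactly.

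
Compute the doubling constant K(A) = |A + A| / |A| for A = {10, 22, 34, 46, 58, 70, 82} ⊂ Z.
K = |A + A| / |A| = 13/7

Enumerate A + A = {a + b : a, b ∈ A}. With |A| = 7, there are |A|^2 = 49 ordered sum pairs; collecting distinct values, A + A = {20, 32, 44, 56, 68, 80, 92, 104, 116, 128, 140, 152, 164}, so |A + A| = 13. Thus K = 13/7. Here |A + A| = 2|A| − 1 = 13, the minimum possible — so K = 13/7 is minimal, which holds iff A is an arithmetic progression.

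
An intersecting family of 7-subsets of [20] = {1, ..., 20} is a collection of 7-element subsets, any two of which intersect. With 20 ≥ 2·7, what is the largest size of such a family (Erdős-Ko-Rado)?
max |F| = C(19, 6) = 27132

Erdős-Ko-Rado (1961): when n ≥ 2k, max |F| = C(n−1, k−1). The bound is attained by the star {A : i ∈ A} for any fixed i ∈ [n]. Here C(20−1, 7−1) = C(19, 6) = 27132.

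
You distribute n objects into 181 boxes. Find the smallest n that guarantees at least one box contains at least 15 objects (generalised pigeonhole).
n = (15 − 1)·181 + 1 = 2535

By the generalised pigeonhole principle, to guarantee some box contains ≥ r objects we need more than (r − 1) · k objects total. Threshold: n = (r − 1) · k + 1. With r = 15 and k = 181: n = 14 · 181 + 1 = 2534 + 1 = 2535. For n = 2534 = 14 · 181, we can put exactly 14 objects in every box, avoiding 15 in any single one — so 2535 is tight.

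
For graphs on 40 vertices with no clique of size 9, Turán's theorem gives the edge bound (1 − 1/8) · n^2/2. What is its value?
Turán density bound = (7/8) · 40^2/2 = 700

Turán's theorem: ex(n, K_{r+1}) is achieved by the complete r-partite Turán graph T(n, r) with parts as balanced as possible, and is at most (1 − 1/r) · n^2/2. For r = 8, n = 40: the density bound is (7/8) · 1600/2 = 700. Since 8 ∣ 40, the Turán graph T(40, 8) has parts of equal size 5, and its edge count e(T(40, 8)) = 700 attains the density bound exactly.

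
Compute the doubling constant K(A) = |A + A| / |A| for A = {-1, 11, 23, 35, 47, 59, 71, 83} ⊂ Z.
K = |A + A| / |A| = 15/8

Enumerate A + A = {a + b : a, b ∈ A}. With |A| = 8, there are |A|^2 = 64 ordered sum pairs; collecting distinct values, A + A = {-2, 10, 22, 34, 46, 58, 70, 82, 94, 106, 118, 130, 142, 154, 166}, so |A + A| = 15. Thus K = 15/8. Here |A + A| = 2|A| − 1 = 15, the minimum possible — so K = 15/8 is minimal, which holds iff A is an arithmetic progression.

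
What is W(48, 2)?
W(48, 2) = 48 + 1 = 49

A 2-term AP is any pair of integers, so a monochromatic 2-AP exists iff some colour is used at least twice. With 48 colours, the colouring i ↦ i on {1, ..., 48} uses each colour once, avoiding any monochromatic pair, so W(48, 2) > 48. For {1, ..., 49}, pigeonhole forces two integers of the same colour, which form a monochromatic 2-AP. Hence W(48, 2) = 49.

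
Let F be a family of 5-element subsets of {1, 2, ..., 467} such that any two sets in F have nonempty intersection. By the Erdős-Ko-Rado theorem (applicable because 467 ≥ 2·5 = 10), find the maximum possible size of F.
max |F| = C(466, 4) = 1939664420

The Erdős-Ko-Rado theorem states: for n ≥ 2k, an intersecting family of k-subsets of an n-element set has size at most C(n − 1, k − 1), with equality for 'star' families {A ⊆ [n] : |A| = k, i ∈ A} (fix an element i). For n = 467, k = 5: C(466, 4) = 1939664420.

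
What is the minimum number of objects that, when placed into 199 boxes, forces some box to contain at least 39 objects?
n = (39 − 1)·199 + 1 = 7563

By the generalised pigeonhole principle, to guarantee some box contains ≥ r objects we need more than (r − 1) · k objects total. Threshold: n = (r − 1) · k + 1. With r = 39 and k = 199: n = 38 · 199 + 1 = 7562 + 1 = 7563. For n = 7562 = 38 · 199, we can put exactly 38 objects in every box, avoiding 39 in any single one — so 7563 is tight.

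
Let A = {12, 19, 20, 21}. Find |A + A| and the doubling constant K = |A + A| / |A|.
K = |A + A| / |A| = 9/4

Enumerate A + A = {a + b : a, b ∈ A}. With |A| = 4, there are |A|^2 = 16 ordered sum pairs; collecting distinct values, A + A = {24, 31, 32, 33, 38, 39, 40, 41, 42}, so |A + A| = 9. Thus K = 9/4. For comparison, the minimum possible |A + A| over all 4-element sets is 2·4 − 1 = 7 (so min K = 7/4), attained only by arithmetic progressions.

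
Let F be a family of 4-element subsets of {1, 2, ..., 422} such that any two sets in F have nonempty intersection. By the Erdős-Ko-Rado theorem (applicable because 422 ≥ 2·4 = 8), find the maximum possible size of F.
max |F| = C(421, 3) = 12347930

Erdős-Ko-Rado (1961): when n ≥ 2k, max |F| = C(n−1, k−1). The bound is attained by the star {A : i ∈ A} for any fixed i ∈ [n]. Here C(422−1, 4−1) = C(421, 3) = 12347930.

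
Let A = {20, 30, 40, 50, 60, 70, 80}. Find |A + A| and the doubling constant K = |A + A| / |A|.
K = |A + A| / |A| = 13/7

Enumerate A + A = {a + b : a, b ∈ A}. With |A| = 7, there are |A|^2 = 49 ordered sum pairs; collecting distinct values, A + A = {40, 50, 60, 70, 80, 90, 100, 110, 120, 130, 140, 150, 160}, so |A + A| = 13. Thus K = 13/7. Here |A + A| = 2|A| − 1 = 13, the minimum possible — so K = 13/7 is minimal, which holds iff A is an arithmetic progression.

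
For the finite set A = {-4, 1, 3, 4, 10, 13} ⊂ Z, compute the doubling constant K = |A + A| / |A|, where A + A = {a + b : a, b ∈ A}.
K = |A + A| / |A| = 19/6

Enumerate A + A = {a + b : a, b ∈ A}. With |A| = 6, there are |A|^2 = 36 ordered sum pairs; collecting distinct values, A + A = {-8, -3, -1, 0, 2, 4, 5, 6, 7, 8, 9, 11, 13, 14, 16, 17, 20, 23, 26}, so |A + A| = 19. Thus K = 19/6. For comparison, the minimum possible |A + A| over all 6-element sets is 2·6 − 1 = 11 (so min K = 11/6), attained only by arithmetic progressions.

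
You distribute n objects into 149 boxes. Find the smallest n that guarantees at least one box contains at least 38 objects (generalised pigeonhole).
n = (38 − 1)·149 + 1 = 5514

By the generalised pigeonhole principle, to guarantee some box contains ≥ r objects we need more than (r − 1) · k objects total. Threshold: n = (r − 1) · k + 1. With r = 38 and k = 149: n = 37 · 149 + 1 = 5513 + 1 = 5514. For n = 5513 = 37 · 149, we can put exactly 37 objects in every box, avoiding 38 in any single one — so 5514 is tight.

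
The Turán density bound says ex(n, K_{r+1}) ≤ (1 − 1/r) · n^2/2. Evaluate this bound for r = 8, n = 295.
Turán density bound = (7/8) · 295^2/2 = 609175/16 ≈ 38073.4375

Turán's theorem: ex(n, K_{r+1}) is achieved by the complete r-partite Turán graph T(n, r) with parts as balanced as possible, and is at most (1 − 1/r) · n^2/2. For r = 8, n = 295: the density bound is (7/8) · 87025/2 = 609175/16 ≈ 38073.4375. The integer-valued extremum is e(T(295, 8)) = 38073, which is strictly less than the density bound 609175/16 since 8 ∤ 295 (the parts of T(295, 8) cannot all be equal).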